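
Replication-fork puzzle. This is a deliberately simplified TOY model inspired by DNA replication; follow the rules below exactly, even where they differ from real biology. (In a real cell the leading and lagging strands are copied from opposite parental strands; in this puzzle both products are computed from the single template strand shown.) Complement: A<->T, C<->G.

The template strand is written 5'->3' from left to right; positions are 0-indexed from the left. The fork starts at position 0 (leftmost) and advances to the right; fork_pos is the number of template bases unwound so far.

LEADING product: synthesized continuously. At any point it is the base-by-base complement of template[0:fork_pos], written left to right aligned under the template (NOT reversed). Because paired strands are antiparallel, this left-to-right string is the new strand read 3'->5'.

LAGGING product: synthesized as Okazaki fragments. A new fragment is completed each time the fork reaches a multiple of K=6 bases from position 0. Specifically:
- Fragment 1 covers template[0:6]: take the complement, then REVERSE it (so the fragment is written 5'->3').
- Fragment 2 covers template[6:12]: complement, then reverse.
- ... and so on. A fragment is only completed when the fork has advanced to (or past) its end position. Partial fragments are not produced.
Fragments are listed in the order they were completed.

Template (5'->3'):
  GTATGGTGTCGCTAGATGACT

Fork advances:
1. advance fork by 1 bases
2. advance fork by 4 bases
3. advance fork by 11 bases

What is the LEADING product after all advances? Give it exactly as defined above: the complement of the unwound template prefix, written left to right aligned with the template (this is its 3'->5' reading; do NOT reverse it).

Answer: CATACCACAGCGATCT

Derivation:
Step 1: advance 1 -> fork_pos = 0 + 1 = 1.
Step 2: advance 4 -> fork_pos = 1 + 4 = 5.
Step 3: advance 11 -> fork_pos = 5 + 11 = 16.
Unwound prefix: template[0:16] = GTATGGTGTCGCTAGA
Complement it base by base (A<->T, C<->G), keeping left-to-right order:
  [0:5] GTATG -> CATAC
  [5:10] GTGTC -> CACAG
  [10:15] GCTAG -> CGATC
  [15:16] A -> T
Concatenate: CATACCACAGCGATCT (length 16; written aligned with the template, i.e. 3'->5').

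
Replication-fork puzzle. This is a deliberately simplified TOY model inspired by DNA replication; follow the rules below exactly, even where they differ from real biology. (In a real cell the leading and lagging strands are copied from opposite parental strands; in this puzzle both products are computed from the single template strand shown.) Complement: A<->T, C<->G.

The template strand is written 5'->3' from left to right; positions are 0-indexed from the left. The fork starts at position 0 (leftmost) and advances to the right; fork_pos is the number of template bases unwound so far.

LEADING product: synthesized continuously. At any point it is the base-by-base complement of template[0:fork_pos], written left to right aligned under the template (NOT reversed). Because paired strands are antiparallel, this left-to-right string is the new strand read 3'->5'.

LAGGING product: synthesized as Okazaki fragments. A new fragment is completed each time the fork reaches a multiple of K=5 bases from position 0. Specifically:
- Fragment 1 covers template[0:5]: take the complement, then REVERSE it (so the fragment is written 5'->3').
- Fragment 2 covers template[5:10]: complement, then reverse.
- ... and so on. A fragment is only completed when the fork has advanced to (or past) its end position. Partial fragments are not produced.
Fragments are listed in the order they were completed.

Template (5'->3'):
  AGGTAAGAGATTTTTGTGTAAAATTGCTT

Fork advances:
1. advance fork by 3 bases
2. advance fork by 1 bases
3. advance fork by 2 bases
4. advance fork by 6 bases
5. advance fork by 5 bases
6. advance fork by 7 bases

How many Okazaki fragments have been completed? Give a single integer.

Step 1: advance 3 -> fork_pos = 0 + 3 = 3. Next multiple of 5 is 5 (not reached); still 0 fragment(s).
Step 2: advance 1 -> fork_pos = 3 + 1 = 4. Next multiple of 5 is 5 (not reached); still 0 fragment(s).
Step 3: advance 2 -> fork_pos = 4 + 2 = 6. Reached multiple(s) of 5: 5 -> fragment 1 completed (1 total).
Step 4: advance 6 -> fork_pos = 6 + 6 = 12. Reached multiple(s) of 5: 10 -> fragment 2 completed (2 total).
Step 5: advance 5 -> fork_pos = 12 + 5 = 17. Reached multiple(s) of 5: 15 -> fragment 3 completed (3 total).
Step 6: advance 7 -> fork_pos = 17 + 7 = 24. Reached multiple(s) of 5: 20 -> fragment 4 completed (4 total).
Check: final fork_pos = 24; the multiples of 5 that are <= 24 are 5..20 -> 24 // 5 = 4 completed fragment(s).

Answer: 4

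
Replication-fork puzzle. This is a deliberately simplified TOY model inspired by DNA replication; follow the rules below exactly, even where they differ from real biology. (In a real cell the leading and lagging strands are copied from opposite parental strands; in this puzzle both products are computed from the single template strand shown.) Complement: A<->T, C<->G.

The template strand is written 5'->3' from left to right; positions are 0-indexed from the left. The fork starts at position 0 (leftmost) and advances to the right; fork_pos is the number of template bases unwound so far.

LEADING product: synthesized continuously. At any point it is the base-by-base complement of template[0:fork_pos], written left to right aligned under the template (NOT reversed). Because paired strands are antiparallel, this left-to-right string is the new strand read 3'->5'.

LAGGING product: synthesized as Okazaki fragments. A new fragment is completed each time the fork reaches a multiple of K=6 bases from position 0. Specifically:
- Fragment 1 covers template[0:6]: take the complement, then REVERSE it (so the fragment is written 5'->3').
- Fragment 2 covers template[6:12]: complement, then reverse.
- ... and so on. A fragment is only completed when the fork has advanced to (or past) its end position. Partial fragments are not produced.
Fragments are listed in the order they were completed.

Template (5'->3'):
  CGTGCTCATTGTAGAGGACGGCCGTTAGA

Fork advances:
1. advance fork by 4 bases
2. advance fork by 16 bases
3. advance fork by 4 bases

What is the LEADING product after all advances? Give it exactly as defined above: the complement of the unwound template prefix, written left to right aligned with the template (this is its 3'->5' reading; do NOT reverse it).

Step 1: advance 4 -> fork_pos = 0 + 4 = 4.
Step 2: advance 16 -> fork_pos = 4 + 16 = 20.
Step 3: advance 4 -> fork_pos = 20 + 4 = 24.
Unwound prefix: template[0:24] = CGTGCTCATTGTAGAGGACGGCCG
Complement it base by base (A<->T, C<->G), keeping left-to-right order:
  [0:5] CGTGC -> GCACG
  [5:10] TCATT -> AGTAA
  [10:15] GTAGA -> CATCT
  [15:20] GGACG -> CCTGC
  [20:24] GCCG -> CGGC
Concatenate: GCACGAGTAACATCTCCTGCCGGC (length 24; written aligned with the template, i.e. 3'->5').

Answer: GCACGAGTAACATCTCCTGCCGGC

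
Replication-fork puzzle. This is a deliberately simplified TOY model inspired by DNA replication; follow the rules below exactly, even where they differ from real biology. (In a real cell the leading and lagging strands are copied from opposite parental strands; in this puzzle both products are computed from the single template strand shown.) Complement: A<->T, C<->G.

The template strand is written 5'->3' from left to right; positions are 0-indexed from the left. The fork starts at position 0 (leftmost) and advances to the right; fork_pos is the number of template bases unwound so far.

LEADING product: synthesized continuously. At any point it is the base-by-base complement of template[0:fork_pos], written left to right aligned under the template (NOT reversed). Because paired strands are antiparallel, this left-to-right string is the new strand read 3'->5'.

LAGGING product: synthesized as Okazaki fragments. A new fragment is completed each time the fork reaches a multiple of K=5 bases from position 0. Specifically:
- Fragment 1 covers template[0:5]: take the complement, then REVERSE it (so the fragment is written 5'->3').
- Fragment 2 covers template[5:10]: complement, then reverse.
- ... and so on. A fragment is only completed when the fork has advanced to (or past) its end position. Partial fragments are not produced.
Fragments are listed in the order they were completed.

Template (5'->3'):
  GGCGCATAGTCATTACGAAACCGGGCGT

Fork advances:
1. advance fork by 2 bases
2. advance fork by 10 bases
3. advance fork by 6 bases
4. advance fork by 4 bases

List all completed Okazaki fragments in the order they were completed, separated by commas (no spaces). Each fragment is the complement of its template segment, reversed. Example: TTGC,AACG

Answer: GCGCC,ACTAT,TAATG,TTTCG

Derivation:
Step 1: advance 2 -> fork_pos = 0 + 2 = 2. Next multiple of 5 is 5 (not reached); still 0 fragment(s).
Step 2: advance 10 -> fork_pos = 2 + 10 = 12. Reached multiple(s) of 5: 5, 10 -> fragments 1-2 completed (2 total).
Step 3: advance 6 -> fork_pos = 12 + 6 = 18. Reached multiple(s) of 5: 15 -> fragment 3 completed (3 total).
Step 4: advance 4 -> fork_pos = 18 + 4 = 22. Reached multiple(s) of 5: 20 -> fragment 4 completed (4 total).
Final fork_pos = 22, so 4 fragment(s) are complete. Build each: template segment -> complement -> reverse.
Fragment 1: template[0:5] = GGCGC -> complement CCGCG -> reversed GCGCC
Fragment 2: template[5:10] = ATAGT -> complement TATCA -> reversed ACTAT
Fragment 3: template[10:15] = CATTA -> complement GTAAT -> reversed TAATG
Fragment 4: template[15:20] = CGAAA -> complement GCTTT -> reversed TTTCG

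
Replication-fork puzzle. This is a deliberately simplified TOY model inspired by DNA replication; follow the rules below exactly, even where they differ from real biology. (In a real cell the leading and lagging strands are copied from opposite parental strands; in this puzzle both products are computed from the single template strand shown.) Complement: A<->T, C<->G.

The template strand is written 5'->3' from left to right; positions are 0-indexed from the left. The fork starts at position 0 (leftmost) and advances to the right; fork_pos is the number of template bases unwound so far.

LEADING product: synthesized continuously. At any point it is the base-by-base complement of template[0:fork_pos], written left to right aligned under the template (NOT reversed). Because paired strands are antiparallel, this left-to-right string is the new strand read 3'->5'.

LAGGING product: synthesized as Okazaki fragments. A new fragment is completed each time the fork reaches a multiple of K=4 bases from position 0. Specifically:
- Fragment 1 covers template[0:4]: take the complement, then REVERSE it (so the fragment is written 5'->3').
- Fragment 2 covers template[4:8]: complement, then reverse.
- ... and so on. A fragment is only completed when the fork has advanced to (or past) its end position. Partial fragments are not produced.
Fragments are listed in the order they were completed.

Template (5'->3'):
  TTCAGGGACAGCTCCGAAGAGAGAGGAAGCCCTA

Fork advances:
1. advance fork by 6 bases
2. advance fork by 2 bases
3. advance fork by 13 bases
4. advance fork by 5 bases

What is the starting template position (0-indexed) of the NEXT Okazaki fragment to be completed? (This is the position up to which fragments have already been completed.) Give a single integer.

Answer: 24

Derivation:
Step 1: advance 6 -> fork_pos = 0 + 6 = 6. Reached multiple(s) of 4: 4 -> fragment 1 completed (1 total).
Step 2: advance 2 -> fork_pos = 6 + 2 = 8. Reached multiple(s) of 4: 8 -> fragment 2 completed (2 total).
Step 3: advance 13 -> fork_pos = 8 + 13 = 21. Reached multiple(s) of 4: 12, 16, 20 -> fragments 3-5 completed (5 total).
Step 4: advance 5 -> fork_pos = 21 + 5 = 26. Reached multiple(s) of 4: 24 -> fragment 6 completed (6 total).
6 fragment(s) completed, covering template[0:24] (6 x 4 = 24). The next fragment, fragment 7, covers template[24:28], so it starts at position 24.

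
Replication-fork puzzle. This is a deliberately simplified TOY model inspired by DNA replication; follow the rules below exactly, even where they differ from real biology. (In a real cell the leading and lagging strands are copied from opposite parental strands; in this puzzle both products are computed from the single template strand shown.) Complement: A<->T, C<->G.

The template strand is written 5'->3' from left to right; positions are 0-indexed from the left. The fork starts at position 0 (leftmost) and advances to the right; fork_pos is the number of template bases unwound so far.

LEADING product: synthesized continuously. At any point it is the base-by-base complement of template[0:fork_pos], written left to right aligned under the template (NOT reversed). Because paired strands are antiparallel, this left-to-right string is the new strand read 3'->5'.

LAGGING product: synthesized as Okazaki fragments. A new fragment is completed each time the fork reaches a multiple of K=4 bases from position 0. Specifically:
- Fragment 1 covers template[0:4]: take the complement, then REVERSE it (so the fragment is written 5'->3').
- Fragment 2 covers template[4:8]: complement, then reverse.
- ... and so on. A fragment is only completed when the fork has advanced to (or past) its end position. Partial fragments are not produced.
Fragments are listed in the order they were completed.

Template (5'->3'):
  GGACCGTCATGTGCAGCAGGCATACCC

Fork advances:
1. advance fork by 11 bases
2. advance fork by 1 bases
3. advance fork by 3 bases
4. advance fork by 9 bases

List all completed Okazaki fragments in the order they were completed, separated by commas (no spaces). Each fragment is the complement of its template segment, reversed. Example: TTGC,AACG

Answer: GTCC,GACG,ACAT,CTGC,CCTG,TATG

Derivation:
Step 1: advance 11 -> fork_pos = 0 + 11 = 11. Reached multiple(s) of 4: 4, 8 -> fragments 1-2 completed (2 total).
Step 2: advance 1 -> fork_pos = 11 + 1 = 12. Reached multiple(s) of 4: 12 -> fragment 3 completed (3 total).
Step 3: advance 3 -> fork_pos = 12 + 3 = 15. Next multiple of 4 is 16 (not reached); still 3 fragment(s).
Step 4: advance 9 -> fork_pos = 15 + 9 = 24. Reached multiple(s) of 4: 16, 20, 24 -> fragments 4-6 completed (6 total).
Final fork_pos = 24, so 6 fragment(s) are complete. Build each: template segment -> complement -> reverse.
Fragment 1: template[0:4] = GGAC -> complement CCTG -> reversed GTCC
Fragment 2: template[4:8] = CGTC -> complement GCAG -> reversed GACG
Fragment 3: template[8:12] = ATGT -> complement TACA -> reversed ACAT
Fragment 4: template[12:16] = GCAG -> complement CGTC -> reversed CTGC
Fragment 5: template[16:20] = CAGG -> complement GTCC -> reversed CCTG
Fragment 6: template[20:24] = CATA -> complement GTAT -> reversed TATG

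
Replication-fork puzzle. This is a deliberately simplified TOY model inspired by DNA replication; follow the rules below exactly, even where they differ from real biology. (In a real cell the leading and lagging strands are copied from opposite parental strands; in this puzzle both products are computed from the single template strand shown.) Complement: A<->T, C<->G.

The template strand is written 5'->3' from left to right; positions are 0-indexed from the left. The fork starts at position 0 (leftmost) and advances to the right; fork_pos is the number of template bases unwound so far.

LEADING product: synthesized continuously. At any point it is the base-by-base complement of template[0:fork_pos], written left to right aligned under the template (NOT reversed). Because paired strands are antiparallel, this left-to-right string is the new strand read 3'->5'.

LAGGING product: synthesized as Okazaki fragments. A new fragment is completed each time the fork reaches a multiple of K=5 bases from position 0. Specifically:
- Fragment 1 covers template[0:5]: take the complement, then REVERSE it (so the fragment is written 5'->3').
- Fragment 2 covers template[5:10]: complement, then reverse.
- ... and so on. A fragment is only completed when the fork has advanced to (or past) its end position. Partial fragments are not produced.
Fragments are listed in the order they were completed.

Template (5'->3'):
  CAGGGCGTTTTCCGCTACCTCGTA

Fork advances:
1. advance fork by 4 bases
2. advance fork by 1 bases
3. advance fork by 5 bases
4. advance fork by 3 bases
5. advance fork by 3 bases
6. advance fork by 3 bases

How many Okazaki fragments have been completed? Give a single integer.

Answer: 3

Derivation:
Step 1: advance 4 -> fork_pos = 0 + 4 = 4. Next multiple of 5 is 5 (not reached); still 0 fragment(s).
Step 2: advance 1 -> fork_pos = 4 + 1 = 5. Reached multiple(s) of 5: 5 -> fragment 1 completed (1 total).
Step 3: advance 5 -> fork_pos = 5 + 5 = 10. Reached multiple(s) of 5: 10 -> fragment 2 completed (2 total).
Step 4: advance 3 -> fork_pos = 10 + 3 = 13. Next multiple of 5 is 15 (not reached); still 2 fragment(s).
Step 5: advance 3 -> fork_pos = 13 + 3 = 16. Reached multiple(s) of 5: 15 -> fragment 3 completed (3 total).
Step 6: advance 3 -> fork_pos = 16 + 3 = 19. Next multiple of 5 is 20 (not reached); still 3 fragment(s).
Check: final fork_pos = 19; the multiples of 5 that are <= 19 are 5..15 -> 19 // 5 = 3 completed fragment(s).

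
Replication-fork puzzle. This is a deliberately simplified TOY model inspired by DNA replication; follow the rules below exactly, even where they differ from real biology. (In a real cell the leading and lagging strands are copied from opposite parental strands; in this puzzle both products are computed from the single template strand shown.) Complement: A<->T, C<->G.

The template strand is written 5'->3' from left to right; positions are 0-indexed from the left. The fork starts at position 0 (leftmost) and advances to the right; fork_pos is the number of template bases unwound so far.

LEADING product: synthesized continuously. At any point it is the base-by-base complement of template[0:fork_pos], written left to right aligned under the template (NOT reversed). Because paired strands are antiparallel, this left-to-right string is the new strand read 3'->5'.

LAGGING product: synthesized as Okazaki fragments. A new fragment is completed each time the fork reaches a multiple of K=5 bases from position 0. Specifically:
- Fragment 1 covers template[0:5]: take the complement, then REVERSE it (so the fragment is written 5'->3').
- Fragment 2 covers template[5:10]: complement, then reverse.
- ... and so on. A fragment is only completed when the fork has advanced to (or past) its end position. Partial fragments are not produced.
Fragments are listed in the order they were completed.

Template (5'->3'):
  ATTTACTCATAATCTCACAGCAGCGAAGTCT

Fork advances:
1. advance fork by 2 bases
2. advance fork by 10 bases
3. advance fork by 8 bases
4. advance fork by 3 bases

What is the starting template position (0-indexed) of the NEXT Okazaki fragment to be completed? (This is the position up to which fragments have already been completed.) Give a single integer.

Step 1: advance 2 -> fork_pos = 0 + 2 = 2. Next multiple of 5 is 5 (not reached); still 0 fragment(s).
Step 2: advance 10 -> fork_pos = 2 + 10 = 12. Reached multiple(s) of 5: 5, 10 -> fragments 1-2 completed (2 total).
Step 3: advance 8 -> fork_pos = 12 + 8 = 20. Reached multiple(s) of 5: 15, 20 -> fragments 3-4 completed (4 total).
Step 4: advance 3 -> fork_pos = 20 + 3 = 23. Next multiple of 5 is 25 (not reached); still 4 fragment(s).
4 fragment(s) completed, covering template[0:20] (4 x 5 = 20). The next fragment, fragment 5, covers template[20:25], so it starts at position 20.

Answer: 20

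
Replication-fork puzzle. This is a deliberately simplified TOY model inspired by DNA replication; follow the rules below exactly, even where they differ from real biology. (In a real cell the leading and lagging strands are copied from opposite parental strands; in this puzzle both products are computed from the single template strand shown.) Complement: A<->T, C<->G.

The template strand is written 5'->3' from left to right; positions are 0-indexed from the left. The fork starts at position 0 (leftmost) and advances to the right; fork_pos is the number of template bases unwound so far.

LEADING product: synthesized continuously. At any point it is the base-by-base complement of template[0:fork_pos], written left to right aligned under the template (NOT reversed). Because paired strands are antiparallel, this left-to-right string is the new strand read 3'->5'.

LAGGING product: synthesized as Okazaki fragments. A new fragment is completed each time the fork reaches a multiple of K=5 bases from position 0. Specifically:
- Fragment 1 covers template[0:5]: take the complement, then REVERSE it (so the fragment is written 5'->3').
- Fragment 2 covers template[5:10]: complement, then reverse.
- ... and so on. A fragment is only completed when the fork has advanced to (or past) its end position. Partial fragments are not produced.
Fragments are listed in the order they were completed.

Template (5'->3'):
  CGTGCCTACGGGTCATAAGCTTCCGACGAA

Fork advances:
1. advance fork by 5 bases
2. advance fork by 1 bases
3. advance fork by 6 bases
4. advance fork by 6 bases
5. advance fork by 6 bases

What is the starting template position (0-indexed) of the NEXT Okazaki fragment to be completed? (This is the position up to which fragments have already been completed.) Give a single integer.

Step 1: advance 5 -> fork_pos = 0 + 5 = 5. Reached multiple(s) of 5: 5 -> fragment 1 completed (1 total).
Step 2: advance 1 -> fork_pos = 5 + 1 = 6. Next multiple of 5 is 10 (not reached); still 1 fragment(s).
Step 3: advance 6 -> fork_pos = 6 + 6 = 12. Reached multiple(s) of 5: 10 -> fragment 2 completed (2 total).
Step 4: advance 6 -> fork_pos = 12 + 6 = 18. Reached multiple(s) of 5: 15 -> fragment 3 completed (3 total).
Step 5: advance 6 -> fork_pos = 18 + 6 = 24. Reached multiple(s) of 5: 20 -> fragment 4 completed (4 total).
4 fragment(s) completed, covering template[0:20] (4 x 5 = 20). The next fragment, fragment 5, covers template[20:25], so it starts at position 20.

Answer: 20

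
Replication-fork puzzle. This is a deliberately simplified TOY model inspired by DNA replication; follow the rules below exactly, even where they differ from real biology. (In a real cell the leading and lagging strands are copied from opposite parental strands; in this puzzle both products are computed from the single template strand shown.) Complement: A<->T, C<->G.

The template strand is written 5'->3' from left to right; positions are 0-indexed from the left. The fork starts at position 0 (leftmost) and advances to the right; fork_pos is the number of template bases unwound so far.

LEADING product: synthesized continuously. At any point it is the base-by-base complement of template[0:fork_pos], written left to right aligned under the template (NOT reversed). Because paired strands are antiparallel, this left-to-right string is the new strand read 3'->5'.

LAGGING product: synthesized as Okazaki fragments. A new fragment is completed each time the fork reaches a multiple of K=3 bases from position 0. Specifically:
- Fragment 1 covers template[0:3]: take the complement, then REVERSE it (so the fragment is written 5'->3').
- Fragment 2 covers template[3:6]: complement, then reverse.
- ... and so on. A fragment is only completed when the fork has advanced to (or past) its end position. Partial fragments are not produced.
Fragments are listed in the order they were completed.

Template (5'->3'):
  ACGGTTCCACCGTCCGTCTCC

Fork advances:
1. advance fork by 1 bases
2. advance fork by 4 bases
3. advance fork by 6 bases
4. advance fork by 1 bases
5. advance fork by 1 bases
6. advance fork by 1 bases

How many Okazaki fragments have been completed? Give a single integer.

Answer: 4

Derivation:
Step 1: advance 1 -> fork_pos = 0 + 1 = 1. Next multiple of 3 is 3 (not reached); still 0 fragment(s).
Step 2: advance 4 -> fork_pos = 1 + 4 = 5. Reached multiple(s) of 3: 3 -> fragment 1 completed (1 total).
Step 3: advance 6 -> fork_pos = 5 + 6 = 11. Reached multiple(s) of 3: 6, 9 -> fragments 2-3 completed (3 total).
Step 4: advance 1 -> fork_pos = 11 + 1 = 12. Reached multiple(s) of 3: 12 -> fragment 4 completed (4 total).
Step 5: advance 1 -> fork_pos = 12 + 1 = 13. Next multiple of 3 is 15 (not reached); still 4 fragment(s).
Step 6: advance 1 -> fork_pos = 13 + 1 = 14. Next multiple of 3 is 15 (not reached); still 4 fragment(s).
Check: final fork_pos = 14; the multiples of 3 that are <= 14 are 3..12 -> 14 // 3 = 4 completed fragment(s).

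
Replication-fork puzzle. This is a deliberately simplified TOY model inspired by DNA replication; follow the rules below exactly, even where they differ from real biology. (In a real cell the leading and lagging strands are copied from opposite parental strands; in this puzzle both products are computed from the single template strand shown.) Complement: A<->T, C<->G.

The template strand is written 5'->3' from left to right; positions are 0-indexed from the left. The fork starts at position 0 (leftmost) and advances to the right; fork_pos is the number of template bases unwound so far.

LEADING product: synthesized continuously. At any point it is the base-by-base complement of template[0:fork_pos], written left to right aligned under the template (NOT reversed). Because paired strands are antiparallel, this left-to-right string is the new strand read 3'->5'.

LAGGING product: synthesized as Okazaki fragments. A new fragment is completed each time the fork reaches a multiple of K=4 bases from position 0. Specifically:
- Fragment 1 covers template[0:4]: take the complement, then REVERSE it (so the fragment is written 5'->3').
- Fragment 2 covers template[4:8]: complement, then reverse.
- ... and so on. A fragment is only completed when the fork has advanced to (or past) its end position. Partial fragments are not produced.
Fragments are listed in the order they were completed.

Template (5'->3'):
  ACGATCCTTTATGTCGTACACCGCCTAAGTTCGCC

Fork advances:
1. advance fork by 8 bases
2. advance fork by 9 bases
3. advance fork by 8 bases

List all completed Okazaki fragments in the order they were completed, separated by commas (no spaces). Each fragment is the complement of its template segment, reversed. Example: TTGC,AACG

Step 1: advance 8 -> fork_pos = 0 + 8 = 8. Reached multiple(s) of 4: 4, 8 -> fragments 1-2 completed (2 total).
Step 2: advance 9 -> fork_pos = 8 + 9 = 17. Reached multiple(s) of 4: 12, 16 -> fragments 3-4 completed (4 total).
Step 3: advance 8 -> fork_pos = 17 + 8 = 25. Reached multiple(s) of 4: 20, 24 -> fragments 5-6 completed (6 total).
Final fork_pos = 25, so 6 fragment(s) are complete. Build each: template segment -> complement -> reverse.
Fragment 1: template[0:4] = ACGA -> complement TGCT -> reversed TCGT
Fragment 2: template[4:8] = TCCT -> complement AGGA -> reversed AGGA
Fragment 3: template[8:12] = TTAT -> complement AATA -> reversed ATAA
Fragment 4: template[12:16] = GTCG -> complement CAGC -> reversed CGAC
Fragment 5: template[16:20] = TACA -> complement ATGT -> reversed TGTA
Fragment 6: template[20:24] = CCGC -> complement GGCG -> reversed GCGG

Answer: TCGT,AGGA,ATAA,CGAC,TGTA,GCGG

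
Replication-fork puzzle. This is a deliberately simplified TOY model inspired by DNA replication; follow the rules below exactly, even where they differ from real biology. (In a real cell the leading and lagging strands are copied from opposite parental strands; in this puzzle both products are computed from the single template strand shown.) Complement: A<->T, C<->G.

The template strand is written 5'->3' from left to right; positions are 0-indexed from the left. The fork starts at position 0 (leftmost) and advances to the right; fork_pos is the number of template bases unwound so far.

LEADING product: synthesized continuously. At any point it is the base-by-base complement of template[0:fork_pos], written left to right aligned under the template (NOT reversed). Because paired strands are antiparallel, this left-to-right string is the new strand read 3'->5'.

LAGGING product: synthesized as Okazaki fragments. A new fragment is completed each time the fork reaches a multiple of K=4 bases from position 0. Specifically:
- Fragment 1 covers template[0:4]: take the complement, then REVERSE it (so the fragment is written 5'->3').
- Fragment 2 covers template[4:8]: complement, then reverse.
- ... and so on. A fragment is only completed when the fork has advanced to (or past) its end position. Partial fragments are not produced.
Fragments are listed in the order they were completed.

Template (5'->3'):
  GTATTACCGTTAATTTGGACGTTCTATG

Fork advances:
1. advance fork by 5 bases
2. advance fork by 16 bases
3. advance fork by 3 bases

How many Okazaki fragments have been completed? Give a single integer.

Answer: 6

Derivation:
Step 1: advance 5 -> fork_pos = 0 + 5 = 5. Reached multiple(s) of 4: 4 -> fragment 1 completed (1 total).
Step 2: advance 16 -> fork_pos = 5 + 16 = 21. Reached multiple(s) of 4: 8, 12, 16, 20 -> fragments 2-5 completed (5 total).
Step 3: advance 3 -> fork_pos = 21 + 3 = 24. Reached multiple(s) of 4: 24 -> fragment 6 completed (6 total).
Check: final fork_pos = 24; the multiples of 4 that are <= 24 are 4..24 -> 24 // 4 = 6 completed fragment(s).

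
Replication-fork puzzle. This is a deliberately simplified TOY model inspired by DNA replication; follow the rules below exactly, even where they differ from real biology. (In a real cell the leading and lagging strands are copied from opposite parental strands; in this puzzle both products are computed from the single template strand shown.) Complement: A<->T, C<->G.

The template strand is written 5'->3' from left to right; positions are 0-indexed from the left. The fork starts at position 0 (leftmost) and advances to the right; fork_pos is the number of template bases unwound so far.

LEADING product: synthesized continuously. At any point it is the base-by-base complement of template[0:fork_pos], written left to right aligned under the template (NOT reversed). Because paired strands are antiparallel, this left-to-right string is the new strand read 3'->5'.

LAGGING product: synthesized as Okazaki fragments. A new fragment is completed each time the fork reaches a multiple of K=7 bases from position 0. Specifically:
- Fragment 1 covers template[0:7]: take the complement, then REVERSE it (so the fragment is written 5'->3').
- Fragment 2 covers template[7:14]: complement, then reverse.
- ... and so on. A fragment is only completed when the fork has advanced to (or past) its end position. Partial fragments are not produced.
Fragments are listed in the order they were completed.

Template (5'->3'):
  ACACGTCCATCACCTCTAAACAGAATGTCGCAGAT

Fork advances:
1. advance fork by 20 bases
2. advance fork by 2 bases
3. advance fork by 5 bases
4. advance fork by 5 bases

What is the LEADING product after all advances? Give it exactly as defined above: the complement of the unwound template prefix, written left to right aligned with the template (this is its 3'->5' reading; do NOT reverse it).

Step 1: advance 20 -> fork_pos = 0 + 20 = 20.
Step 2: advance 2 -> fork_pos = 20 + 2 = 22.
Step 3: advance 5 -> fork_pos = 22 + 5 = 27.
Step 4: advance 5 -> fork_pos = 27 + 5 = 32.
Unwound prefix: template[0:32] = ACACGTCCATCACCTCTAAACAGAATGTCGCA
Complement it base by base (A<->T, C<->G), keeping left-to-right order:
  [0:5] ACACG -> TGTGC
  [5:10] TCCAT -> AGGTA
  [10:15] CACCT -> GTGGA
  [15:20] CTAAA -> GATTT
  [20:25] CAGAA -> GTCTT
  [25:30] TGTCG -> ACAGC
  [30:32] CA -> GT
Concatenate: TGTGCAGGTAGTGGAGATTTGTCTTACAGCGT (length 32; written aligned with the template, i.e. 3'->5').

Answer: TGTGCAGGTAGTGGAGATTTGTCTTACAGCGT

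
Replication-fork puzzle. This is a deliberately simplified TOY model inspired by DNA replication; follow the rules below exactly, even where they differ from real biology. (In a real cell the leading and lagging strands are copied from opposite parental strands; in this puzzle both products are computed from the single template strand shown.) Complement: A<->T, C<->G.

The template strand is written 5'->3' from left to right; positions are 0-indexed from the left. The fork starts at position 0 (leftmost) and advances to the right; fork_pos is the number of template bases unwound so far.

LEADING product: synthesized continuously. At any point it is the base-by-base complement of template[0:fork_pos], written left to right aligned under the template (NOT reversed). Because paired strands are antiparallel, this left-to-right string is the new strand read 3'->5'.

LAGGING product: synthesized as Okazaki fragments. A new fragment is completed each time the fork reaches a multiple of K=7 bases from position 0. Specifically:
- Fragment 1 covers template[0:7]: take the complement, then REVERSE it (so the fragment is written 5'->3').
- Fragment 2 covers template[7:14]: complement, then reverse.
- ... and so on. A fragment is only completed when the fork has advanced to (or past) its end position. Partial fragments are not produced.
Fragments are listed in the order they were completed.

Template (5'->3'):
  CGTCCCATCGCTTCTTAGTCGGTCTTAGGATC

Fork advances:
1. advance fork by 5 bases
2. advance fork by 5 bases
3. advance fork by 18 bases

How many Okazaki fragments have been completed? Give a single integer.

Step 1: advance 5 -> fork_pos = 0 + 5 = 5. Next multiple of 7 is 7 (not reached); still 0 fragment(s).
Step 2: advance 5 -> fork_pos = 5 + 5 = 10. Reached multiple(s) of 7: 7 -> fragment 1 completed (1 total).
Step 3: advance 18 -> fork_pos = 10 + 18 = 28. Reached multiple(s) of 7: 14, 21, 28 -> fragments 2-4 completed (4 total).
Check: final fork_pos = 28; the multiples of 7 that are <= 28 are 7..28 -> 28 // 7 = 4 completed fragment(s).

Answer: 4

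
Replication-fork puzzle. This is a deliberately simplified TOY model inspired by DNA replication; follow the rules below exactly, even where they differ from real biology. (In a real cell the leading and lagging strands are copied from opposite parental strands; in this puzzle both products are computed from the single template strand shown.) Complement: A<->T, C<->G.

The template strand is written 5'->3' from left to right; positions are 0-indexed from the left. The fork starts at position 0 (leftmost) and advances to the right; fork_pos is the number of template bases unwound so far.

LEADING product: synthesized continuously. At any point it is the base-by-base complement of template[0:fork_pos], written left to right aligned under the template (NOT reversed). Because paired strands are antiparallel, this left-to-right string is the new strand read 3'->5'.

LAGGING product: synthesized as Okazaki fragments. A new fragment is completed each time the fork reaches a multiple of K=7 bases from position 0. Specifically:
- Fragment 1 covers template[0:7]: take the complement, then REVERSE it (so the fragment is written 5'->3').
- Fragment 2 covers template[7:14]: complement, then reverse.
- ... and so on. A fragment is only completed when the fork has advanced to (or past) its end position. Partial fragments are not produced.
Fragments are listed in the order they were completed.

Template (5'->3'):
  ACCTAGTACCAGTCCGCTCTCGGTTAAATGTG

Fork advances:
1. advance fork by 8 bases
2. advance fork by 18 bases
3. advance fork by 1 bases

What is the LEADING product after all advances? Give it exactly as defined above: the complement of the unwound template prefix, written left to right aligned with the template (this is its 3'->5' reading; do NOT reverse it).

Step 1: advance 8 -> fork_pos = 0 + 8 = 8.
Step 2: advance 18 -> fork_pos = 8 + 18 = 26.
Step 3: advance 1 -> fork_pos = 26 + 1 = 27.
Unwound prefix: template[0:27] = ACCTAGTACCAGTCCGCTCTCGGTTAA
Complement it base by base (A<->T, C<->G), keeping left-to-right order:
  [0:5] ACCTA -> TGGAT
  [5:10] GTACC -> CATGG
  [10:15] AGTCC -> TCAGG
  [15:20] GCTCT -> CGAGA
  [20:25] CGGTT -> GCCAA
  [25:27] AA -> TT
Concatenate: TGGATCATGGTCAGGCGAGAGCCAATT (length 27; written aligned with the template, i.e. 3'->5').

Answer: TGGATCATGGTCAGGCGAGAGCCAATT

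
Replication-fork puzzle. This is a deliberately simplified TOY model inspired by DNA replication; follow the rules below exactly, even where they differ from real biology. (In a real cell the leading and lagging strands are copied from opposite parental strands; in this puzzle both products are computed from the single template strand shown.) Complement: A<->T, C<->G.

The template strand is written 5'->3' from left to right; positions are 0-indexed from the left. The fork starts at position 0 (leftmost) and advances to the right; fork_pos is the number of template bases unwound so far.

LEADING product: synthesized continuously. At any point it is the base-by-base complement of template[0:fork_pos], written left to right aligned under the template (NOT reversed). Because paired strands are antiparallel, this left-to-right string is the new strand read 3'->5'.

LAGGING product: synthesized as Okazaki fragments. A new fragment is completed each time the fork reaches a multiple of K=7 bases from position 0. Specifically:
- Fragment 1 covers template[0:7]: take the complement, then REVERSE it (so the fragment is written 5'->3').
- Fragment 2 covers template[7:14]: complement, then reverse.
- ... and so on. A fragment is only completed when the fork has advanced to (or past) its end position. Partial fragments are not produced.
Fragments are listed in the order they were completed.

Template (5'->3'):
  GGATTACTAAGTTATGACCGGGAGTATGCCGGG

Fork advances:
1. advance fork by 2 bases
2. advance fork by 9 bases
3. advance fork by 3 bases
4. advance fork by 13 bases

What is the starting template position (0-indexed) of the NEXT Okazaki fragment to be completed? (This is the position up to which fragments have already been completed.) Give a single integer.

Step 1: advance 2 -> fork_pos = 0 + 2 = 2. Next multiple of 7 is 7 (not reached); still 0 fragment(s).
Step 2: advance 9 -> fork_pos = 2 + 9 = 11. Reached multiple(s) of 7: 7 -> fragment 1 completed (1 total).
Step 3: advance 3 -> fork_pos = 11 + 3 = 14. Reached multiple(s) of 7: 14 -> fragment 2 completed (2 total).
Step 4: advance 13 -> fork_pos = 14 + 13 = 27. Reached multiple(s) of 7: 21 -> fragment 3 completed (3 total).
3 fragment(s) completed, covering template[0:21] (3 x 7 = 21). The next fragment, fragment 4, covers template[21:28], so it starts at position 21.

Answer: 21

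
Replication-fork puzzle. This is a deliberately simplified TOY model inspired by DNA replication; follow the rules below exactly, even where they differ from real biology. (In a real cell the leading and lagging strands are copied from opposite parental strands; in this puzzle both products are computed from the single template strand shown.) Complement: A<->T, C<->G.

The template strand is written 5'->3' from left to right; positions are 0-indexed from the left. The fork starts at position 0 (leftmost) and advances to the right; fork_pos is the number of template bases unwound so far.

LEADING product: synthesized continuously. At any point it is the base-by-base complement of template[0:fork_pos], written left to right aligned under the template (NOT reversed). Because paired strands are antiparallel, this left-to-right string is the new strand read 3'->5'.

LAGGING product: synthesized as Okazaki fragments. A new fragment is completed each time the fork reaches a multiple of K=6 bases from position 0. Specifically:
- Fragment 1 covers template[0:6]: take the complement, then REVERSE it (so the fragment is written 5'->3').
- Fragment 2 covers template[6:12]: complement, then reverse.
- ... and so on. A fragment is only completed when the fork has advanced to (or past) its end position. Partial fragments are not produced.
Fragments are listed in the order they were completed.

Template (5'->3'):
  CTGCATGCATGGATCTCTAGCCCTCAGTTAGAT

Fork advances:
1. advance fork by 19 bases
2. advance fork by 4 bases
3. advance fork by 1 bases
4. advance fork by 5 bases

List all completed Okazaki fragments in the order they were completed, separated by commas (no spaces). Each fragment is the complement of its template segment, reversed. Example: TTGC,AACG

Answer: ATGCAG,CCATGC,AGAGAT,AGGGCT

Derivation:
Step 1: advance 19 -> fork_pos = 0 + 19 = 19. Reached multiple(s) of 6: 6, 12, 18 -> fragments 1-3 completed (3 total).
Step 2: advance 4 -> fork_pos = 19 + 4 = 23. Next multiple of 6 is 24 (not reached); still 3 fragment(s).
Step 3: advance 1 -> fork_pos = 23 + 1 = 24. Reached multiple(s) of 6: 24 -> fragment 4 completed (4 total).
Step 4: advance 5 -> fork_pos = 24 + 5 = 29. Next multiple of 6 is 30 (not reached); still 4 fragment(s).
Final fork_pos = 29, so 4 fragment(s) are complete. Build each: template segment -> complement -> reverse.
Fragment 1: template[0:6] = CTGCAT -> complement GACGTA -> reversed ATGCAG
Fragment 2: template[6:12] = GCATGG -> complement CGTACC -> reversed CCATGC
Fragment 3: template[12:18] = ATCTCT -> complement TAGAGA -> reversed AGAGAT
Fragment 4: template[18:24] = AGCCCT -> complement TCGGGA -> reversed AGGGCT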